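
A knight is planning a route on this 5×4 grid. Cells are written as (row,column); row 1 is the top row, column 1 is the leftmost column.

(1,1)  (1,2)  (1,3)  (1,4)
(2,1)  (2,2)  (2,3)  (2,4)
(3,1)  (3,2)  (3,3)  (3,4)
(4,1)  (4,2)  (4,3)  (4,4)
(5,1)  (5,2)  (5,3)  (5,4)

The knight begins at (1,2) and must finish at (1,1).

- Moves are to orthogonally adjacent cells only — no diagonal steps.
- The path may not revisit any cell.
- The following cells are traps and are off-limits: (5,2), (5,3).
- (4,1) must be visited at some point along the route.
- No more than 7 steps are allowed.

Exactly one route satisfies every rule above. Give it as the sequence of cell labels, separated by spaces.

The 7-move cap with required stops at (4,1) leaves no slack for detours.
Route from (1,2): down 3 to (4,2), left 1 to (4,1), up 3 to (1,1) — 7 moves in all.
Check: all required cells visited; 7 ≤ 7 moves.

(1,2) (2,2) (3,2) (4,2) (4,1) (3,1) (2,1) (1,1)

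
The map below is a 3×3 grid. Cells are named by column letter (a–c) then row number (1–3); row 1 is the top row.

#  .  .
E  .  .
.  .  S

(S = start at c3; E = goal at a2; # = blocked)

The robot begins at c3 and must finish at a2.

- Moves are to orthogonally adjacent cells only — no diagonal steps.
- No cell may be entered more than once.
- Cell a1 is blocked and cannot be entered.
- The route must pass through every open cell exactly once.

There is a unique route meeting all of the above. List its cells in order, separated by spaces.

Need to visit all 8 open cells exactly once, starting at c3 and ending at a2.
Cell b1 has only two open neighbours (b2 and c1), so the path must pass straight through it: one of those is the cell it's entered from and the other is where it exits.
Route from c3: up 2 to c1, left 1 to b1, down 2 to b3, left 1 to a3, up 1 to a2 — 7 moves in all.
Check: all 8 open cells covered.

c3 c2 c1 b1 b2 b3 a3 a2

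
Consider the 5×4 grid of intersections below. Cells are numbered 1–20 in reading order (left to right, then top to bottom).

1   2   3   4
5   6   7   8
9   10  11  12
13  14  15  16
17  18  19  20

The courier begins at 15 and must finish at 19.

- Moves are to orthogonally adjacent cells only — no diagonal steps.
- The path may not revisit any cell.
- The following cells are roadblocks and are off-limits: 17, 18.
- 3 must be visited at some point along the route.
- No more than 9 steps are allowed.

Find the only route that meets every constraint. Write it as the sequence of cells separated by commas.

Any route must reach 3 and still end at 19 within 9 moves, so the order of the required stops is forced.
Route from 15: up 3 to 3, right 1 to 4, down 4 to 20, left 1 to 19 — 9 moves in all.
Check: all required cells visited; 9 ≤ 9 moves.

15, 11, 7, 3, 4, 8, 12, 16, 20, 19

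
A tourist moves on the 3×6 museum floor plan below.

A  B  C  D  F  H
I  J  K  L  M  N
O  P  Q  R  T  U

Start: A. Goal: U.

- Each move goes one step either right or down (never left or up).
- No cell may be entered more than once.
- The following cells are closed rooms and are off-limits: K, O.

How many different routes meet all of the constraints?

A right/down-only route from A to U makes exactly 2 down-moves and 5 right-moves in some order.
With no other constraints that would be C(7,2) = 21 routes.
Subtract routes through each blocked cell (inclusion–exclusion for overlaps): − through K: 12 − through O: 1 → 8.
That gives 8 routes.

8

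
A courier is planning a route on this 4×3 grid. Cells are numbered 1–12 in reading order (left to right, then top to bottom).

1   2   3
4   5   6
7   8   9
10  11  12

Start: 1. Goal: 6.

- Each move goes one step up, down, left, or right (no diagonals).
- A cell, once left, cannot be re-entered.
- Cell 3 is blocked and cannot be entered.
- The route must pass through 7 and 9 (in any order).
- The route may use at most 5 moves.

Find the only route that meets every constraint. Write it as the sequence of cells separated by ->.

Any route must reach 7 and 9 and still end at 6 within 5 moves, so the order of the required stops is forced.
Route from 1: 2× down (reaching 7), 2× right (reaching 9), up to 6 — 5 moves in all.
Check: all required cells visited; 5 ≤ 5 moves.

1 -> 4 -> 7 -> 8 -> 9 -> 6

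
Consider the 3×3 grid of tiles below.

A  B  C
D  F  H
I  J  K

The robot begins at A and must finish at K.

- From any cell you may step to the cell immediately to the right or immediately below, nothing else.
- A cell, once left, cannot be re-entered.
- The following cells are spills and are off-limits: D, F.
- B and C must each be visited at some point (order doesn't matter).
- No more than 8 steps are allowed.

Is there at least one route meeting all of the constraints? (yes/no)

yes

One route that works: A → B → C → H → K.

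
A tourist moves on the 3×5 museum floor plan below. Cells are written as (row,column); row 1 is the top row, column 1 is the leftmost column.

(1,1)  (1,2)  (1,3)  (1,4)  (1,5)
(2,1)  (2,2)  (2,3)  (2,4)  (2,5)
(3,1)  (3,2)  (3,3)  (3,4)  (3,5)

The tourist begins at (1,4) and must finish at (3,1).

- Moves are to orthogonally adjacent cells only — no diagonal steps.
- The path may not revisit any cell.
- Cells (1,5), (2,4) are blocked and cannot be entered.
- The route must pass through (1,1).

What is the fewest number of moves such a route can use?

Any route passes through (1,1) somewhere between (1,4) and (3,1). Summing Manhattan distances along the two legs ((1,4) → (1,1) → (3,1)) gives a lower bound of 3 + 2 = 5 moves.
A route of 5 moves achieves this: (1,4) → (1,3) → (1,2) → (1,1) → (2,1) → (3,1).
Since 5 matches the lower bound, it is optimal.

5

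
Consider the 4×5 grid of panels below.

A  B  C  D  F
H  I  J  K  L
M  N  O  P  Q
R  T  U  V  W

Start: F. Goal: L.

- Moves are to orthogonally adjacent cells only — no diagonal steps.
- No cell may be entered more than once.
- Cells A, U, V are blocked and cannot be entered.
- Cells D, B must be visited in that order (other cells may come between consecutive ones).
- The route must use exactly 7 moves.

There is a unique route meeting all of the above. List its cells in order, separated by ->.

The waypoints must appear in the order D, B, with no cell reused.
Route from F: 3× left (reaching B), down to I, 3× right (reaching L) — 7 moves in all.
Check: order respected (D at step 1, B at step 3); 7 moves as required.

F -> D -> C -> B -> I -> J -> K -> L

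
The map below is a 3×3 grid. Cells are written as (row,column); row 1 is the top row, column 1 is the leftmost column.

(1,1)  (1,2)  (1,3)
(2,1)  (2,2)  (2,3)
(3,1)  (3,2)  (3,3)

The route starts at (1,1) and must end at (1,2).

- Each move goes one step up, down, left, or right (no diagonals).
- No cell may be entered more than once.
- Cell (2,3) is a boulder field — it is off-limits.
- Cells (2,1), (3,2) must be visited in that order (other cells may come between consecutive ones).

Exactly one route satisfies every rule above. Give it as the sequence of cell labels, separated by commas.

The waypoints must appear in the order (2,1), (3,2), with no cell reused.
Route from (1,1): down 2 to (3,1), right 1 to (3,2), up 2 to (1,2) — 5 moves in all.
Check: order respected ((2,1) at step 1, (3,2) at step 3).

(1,1), (2,1), (3,1), (3,2), (2,2), (1,2)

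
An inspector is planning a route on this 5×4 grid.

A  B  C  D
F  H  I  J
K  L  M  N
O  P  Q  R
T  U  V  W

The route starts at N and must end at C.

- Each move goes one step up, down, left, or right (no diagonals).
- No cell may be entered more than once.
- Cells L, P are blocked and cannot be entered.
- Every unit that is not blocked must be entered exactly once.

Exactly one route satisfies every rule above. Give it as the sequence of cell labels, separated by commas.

N, M, Q, R, W, V, U, T, O, K, F, A, B, H, I, J, D, C

Need to visit all 18 open cells exactly once, starting at N and ending at C.
Cell O has only two open neighbours (K and T), so the path must pass straight through it: one of those is the cell it's entered from and the other is where it exits.
Route from N: left 1 to M, down 1 to Q, right 1 to R, down 1 to W, left 3 to T, up 4 to A, right 1 to B, down 1 to H, right 2 to J, up 1 to D, left 1 to C — 17 moves in all.
Check: all 18 open cells covered.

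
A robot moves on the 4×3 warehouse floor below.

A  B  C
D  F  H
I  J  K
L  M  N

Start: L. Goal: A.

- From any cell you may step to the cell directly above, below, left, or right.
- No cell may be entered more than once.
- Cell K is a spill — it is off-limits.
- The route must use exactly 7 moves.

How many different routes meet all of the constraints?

Need simple routes of exactly 7 moves from L to A (Manhattan distance 3, so 2 moves are spent on a detour and 2 undoing it).
Enumerating: L I D F H C B A | L I J F H C B A | L M J F H C B A | L M J I D F B A.
That gives 4 routes.

4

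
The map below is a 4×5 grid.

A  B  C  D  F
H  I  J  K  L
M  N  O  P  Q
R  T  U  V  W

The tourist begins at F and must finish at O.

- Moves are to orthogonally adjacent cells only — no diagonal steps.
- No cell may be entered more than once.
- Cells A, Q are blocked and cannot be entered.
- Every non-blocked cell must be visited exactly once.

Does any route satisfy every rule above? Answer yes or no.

no

Cell W has only one open neighbour but is neither the start nor the goal, so a Hamiltonian route would have to both enter and leave it through the same neighbour — impossible without revisiting.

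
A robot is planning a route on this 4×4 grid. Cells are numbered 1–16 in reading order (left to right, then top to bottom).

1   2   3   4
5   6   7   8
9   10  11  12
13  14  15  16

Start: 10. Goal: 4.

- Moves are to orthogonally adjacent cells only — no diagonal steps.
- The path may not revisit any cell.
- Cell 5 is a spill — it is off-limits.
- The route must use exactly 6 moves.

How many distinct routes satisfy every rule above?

9

Need simple routes of exactly 6 moves from 10 to 4 (Manhattan distance 4, so 1 moves are spent on a detour and 1 undoing it).
Branch systematically from the start, pruning whenever the remaining move budget drops below the Manhattan distance to 4 or differs from it in parity. Grouping the completions by first move — via 6: 2; via 14: 4; via 11: 3 (no valid completion starts via 9) — and summing: 2 + 4 + 3 = 9.
That gives 9 routes.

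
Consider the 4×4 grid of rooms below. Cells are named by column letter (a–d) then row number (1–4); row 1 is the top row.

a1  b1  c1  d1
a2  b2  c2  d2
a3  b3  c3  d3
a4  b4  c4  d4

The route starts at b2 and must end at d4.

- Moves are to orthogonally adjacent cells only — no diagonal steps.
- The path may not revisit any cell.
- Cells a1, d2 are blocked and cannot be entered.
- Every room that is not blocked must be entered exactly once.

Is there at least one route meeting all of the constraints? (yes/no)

no

Cell d1 has only one open neighbour but is neither the start nor the goal, so a Hamiltonian route would have to both enter and leave it through the same neighbour — impossible without revisiting.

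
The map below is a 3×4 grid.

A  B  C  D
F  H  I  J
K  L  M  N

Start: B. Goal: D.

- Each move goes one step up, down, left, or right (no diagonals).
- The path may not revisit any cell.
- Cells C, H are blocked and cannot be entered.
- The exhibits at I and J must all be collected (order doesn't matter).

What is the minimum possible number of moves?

Any route passes through I and J in some order between B and D. Summing Manhattan distances along each leg and taking the cheapest ordering (B → I → J → D) gives a lower bound of 2 + 1 + 1 = 4 moves.
That bound ignores the blocked cells. Measuring each leg by the fewest moves that actually steer around them (B→I: 6; I→J: 1; J→D: 1) raises the lower bound to 8.
A route of 8 moves exists: B → A → F → K → L → M → I → J → D.
Since 8 matches that lower bound, it is optimal.

8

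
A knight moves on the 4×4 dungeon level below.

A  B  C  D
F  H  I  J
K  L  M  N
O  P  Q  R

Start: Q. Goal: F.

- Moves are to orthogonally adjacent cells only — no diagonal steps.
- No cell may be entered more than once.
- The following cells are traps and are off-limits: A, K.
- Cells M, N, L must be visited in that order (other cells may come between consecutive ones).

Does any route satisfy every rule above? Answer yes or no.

Ignoring the required order, 7 revisit-free routes from Q to F pass through all of M, N, and L; the waypoint orders that occur are L → M → N (4); N → M → L (3) — never M → N → L.

no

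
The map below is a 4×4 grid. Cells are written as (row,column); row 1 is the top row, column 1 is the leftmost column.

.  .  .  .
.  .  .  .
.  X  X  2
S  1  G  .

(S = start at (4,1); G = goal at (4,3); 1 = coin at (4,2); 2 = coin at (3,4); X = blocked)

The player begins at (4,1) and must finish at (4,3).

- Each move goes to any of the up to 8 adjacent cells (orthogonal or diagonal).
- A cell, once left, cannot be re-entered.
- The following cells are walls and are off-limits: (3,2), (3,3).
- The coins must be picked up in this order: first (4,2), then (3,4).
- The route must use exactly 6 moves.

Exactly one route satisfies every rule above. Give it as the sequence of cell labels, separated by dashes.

The waypoints must appear in the order (4,2), (3,4), with no cell reused.
Route from (4,1): right 1 to (4,2), up-left 1 to (3,1), up-right 1 to (2,2), right 1 to (2,3), down-right 1 to (3,4), down-left 1 to (4,3) — 6 moves in all.
Check: order respected (1 at step 1, 2 at step 5); 6 moves as required.

(4,1) - (4,2) - (3,1) - (2,2) - (2,3) - (3,4) - (4,3)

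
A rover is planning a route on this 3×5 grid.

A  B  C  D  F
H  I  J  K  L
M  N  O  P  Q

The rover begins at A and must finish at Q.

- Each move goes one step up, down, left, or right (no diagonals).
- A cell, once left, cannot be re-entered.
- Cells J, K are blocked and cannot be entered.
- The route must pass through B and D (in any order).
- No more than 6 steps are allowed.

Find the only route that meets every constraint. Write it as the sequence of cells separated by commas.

The budget equals the shortest possible length, so every move has to be on a shortest route through the required cells.
Route from A: 4× right (reaching F), 2× down (reaching Q) — 6 moves in all.
Check: all required cells visited; 6 ≤ 6 moves.

A, B, C, D, F, L, Q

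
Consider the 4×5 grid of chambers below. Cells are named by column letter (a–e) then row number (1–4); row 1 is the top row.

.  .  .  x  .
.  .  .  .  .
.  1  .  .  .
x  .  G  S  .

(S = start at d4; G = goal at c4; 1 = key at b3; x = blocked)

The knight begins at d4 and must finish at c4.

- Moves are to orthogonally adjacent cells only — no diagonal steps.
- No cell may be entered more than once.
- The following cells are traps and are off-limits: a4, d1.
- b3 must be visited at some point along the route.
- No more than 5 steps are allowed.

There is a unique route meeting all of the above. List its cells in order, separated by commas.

The 5-move cap with required stops at b3 leaves no slack for detours.
Route from d4: up to d3, 2× left (reaching b3), down to b4, right to c4 — 5 moves in all.
Check: all required cells visited; 5 ≤ 5 moves.

d4, d3, c3, b3, b4, c4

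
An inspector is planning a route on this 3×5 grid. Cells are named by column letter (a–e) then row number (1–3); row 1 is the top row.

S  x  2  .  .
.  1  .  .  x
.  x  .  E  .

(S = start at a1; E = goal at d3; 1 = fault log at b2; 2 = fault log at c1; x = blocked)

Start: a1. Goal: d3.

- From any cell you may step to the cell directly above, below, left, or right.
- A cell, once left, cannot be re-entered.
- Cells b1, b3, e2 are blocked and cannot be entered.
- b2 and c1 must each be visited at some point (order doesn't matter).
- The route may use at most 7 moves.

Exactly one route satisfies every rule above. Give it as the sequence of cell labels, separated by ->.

The 7-move cap with required stops at b2, c1 leaves no slack for detours.
Route from a1: down 1 to a2, right 2 to c2, up 1 to c1, right 1 to d1, down 2 to d3 — 7 moves in all.
Check: all required cells visited; 7 ≤ 7 moves.

a1 -> a2 -> b2 -> c2 -> c1 -> d1 -> d2 -> d3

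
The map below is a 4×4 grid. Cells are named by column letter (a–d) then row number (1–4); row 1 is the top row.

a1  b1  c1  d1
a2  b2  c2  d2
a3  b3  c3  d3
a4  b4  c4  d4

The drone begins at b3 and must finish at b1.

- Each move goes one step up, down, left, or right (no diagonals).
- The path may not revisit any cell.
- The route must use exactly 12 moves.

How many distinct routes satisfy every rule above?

Need simple routes of exactly 12 moves from b3 to b1 (Manhattan distance 2, so 5 moves are spent on a detour and 5 undoing it).
Branch systematically from the start, pruning whenever the remaining move budget drops below the Manhattan distance to b1 or differs from it in parity. Grouping the completions by first move — via b2: 9; via b4: 3; via a3: 7; via c3: 5 — and summing: 9 + 3 + 7 + 5 = 24.
That gives 24 routes.

24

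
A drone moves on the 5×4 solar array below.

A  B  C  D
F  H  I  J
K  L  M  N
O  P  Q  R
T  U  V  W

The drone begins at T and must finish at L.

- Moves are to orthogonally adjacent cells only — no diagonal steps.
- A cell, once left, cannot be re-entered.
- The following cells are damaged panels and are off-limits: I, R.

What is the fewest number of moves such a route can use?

3

The Manhattan distance from T to L is |5−3| + |1−2| = 3, so at least 3 moves are needed.
A route of 3 moves achieves this: T → O → K → L.
Since 3 matches the lower bound, it is optimal.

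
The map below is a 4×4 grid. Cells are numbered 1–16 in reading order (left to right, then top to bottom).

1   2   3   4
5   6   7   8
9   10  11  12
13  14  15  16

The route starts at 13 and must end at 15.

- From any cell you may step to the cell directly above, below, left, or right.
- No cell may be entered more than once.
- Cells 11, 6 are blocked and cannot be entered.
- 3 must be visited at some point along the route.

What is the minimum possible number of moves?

Any route passes through 3 somewhere between 13 and 15. Summing Manhattan distances along the two legs (13 → 3 → 15) gives a lower bound of 5 + 3 = 8 moves.
That bound ignores the blocked cells. Measuring each leg by the fewest moves that actually steer around them (13→3: 5; 3→15: 5) raises the lower bound to 10.
A route of 10 moves exists: 13 → 9 → 5 → 1 → 2 → 3 → 7 → 8 → 12 → 16 → 15.
Since 10 matches that lower bound, it is optimal.

10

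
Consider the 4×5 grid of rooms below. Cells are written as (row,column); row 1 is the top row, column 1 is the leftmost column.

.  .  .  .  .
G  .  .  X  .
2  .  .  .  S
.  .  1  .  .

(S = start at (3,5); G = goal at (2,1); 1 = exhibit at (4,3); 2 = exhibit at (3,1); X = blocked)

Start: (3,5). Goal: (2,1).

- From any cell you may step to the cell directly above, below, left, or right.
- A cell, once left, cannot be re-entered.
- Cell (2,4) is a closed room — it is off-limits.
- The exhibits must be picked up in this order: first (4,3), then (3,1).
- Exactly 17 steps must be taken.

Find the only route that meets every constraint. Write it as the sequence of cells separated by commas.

(3,5), (2,5), (1,5), (1,4), (1,3), (2,3), (3,3), (3,4), (4,4), (4,3), (4,2), (4,1), (3,1), (3,2), (2,2), (1,2), (1,1), (2,1)

The waypoints must appear in the order (4,3), (3,1), with no cell reused.
Route from (3,5): 2× up (reaching (1,5)), 2× left (reaching (1,3)), 2× down (reaching (3,3)), right to (3,4), down to (4,4), 3× left (reaching (4,1)), up to (3,1), right to (3,2), 2× up (reaching (1,2)), left to (1,1), down to (2,1) — 17 moves in all.
Check: order respected (1 at step 9, 2 at step 12); 17 moves as required.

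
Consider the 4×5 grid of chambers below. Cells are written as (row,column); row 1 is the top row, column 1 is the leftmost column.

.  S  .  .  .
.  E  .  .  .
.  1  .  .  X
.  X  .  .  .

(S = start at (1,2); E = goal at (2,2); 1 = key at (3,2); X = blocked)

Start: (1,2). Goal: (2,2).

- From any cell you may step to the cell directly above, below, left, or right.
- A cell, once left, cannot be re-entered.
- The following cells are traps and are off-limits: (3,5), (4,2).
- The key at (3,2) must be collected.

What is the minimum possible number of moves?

Any route passes through (3,2) somewhere between (1,2) and (2,2). Summing Manhattan distances along the two legs ((1,2) → (3,2) → (2,2)) gives a lower bound of 2 + 1 = 3 moves.
The shortest route satisfying every rule uses 5 moves: (1,2) → (1,1) → (2,1) → (3,1) → (3,2) → (2,2).
The no-revisit rule (legs can't share cells) pushes the minimum above the 3-move bound; an exhaustive check rules out every length from 3 to 4, leaving 5 as the minimum.

5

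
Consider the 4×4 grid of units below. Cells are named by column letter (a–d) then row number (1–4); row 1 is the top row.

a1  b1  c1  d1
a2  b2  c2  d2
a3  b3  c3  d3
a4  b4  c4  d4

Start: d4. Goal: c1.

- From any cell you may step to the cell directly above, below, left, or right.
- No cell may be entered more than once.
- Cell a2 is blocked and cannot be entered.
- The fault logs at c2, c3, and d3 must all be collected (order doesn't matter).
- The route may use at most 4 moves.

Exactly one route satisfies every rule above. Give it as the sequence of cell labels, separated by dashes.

d4 - d3 - c3 - c2 - c1

Any route must reach c2, c3, and d3 and still end at c1 within 4 moves, so the order of the required stops is forced.
Route from d4: up 1 to d3, left 1 to c3, up 2 to c1 — 4 moves in all.
Check: all required cells visited; 4 ≤ 4 moves.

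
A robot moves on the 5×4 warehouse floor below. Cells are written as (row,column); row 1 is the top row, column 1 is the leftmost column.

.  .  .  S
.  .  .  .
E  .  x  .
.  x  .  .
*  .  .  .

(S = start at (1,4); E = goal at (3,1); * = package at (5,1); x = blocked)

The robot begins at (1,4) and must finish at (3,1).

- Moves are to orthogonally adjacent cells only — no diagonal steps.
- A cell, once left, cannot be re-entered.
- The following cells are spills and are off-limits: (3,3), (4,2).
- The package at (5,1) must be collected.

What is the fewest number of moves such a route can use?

9

Any route passes through (5,1) somewhere between (1,4) and (3,1). Summing Manhattan distances along the two legs ((1,4) → (5,1) → (3,1)) gives a lower bound of 7 + 2 = 9 moves.
A route of 9 moves achieves this: (1,4) → (2,4) → (3,4) → (4,4) → (5,4) → (5,3) → (5,2) → (5,1) → (4,1) → (3,1).
Since 9 matches the lower bound, it is optimal.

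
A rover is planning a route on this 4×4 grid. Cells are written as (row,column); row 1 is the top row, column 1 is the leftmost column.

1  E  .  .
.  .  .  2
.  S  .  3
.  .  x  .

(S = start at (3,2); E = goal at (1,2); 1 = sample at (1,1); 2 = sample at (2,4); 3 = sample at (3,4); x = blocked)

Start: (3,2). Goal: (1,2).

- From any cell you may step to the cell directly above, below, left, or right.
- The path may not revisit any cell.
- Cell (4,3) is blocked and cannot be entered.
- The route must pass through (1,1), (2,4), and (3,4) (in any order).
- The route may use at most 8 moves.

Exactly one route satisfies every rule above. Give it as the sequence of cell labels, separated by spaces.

(3,2) (3,3) (3,4) (2,4) (2,3) (2,2) (2,1) (1,1) (1,2)

Any route must reach (1,1), (2,4), and (3,4) and still end at (1,2) within 8 moves, so the order of the required stops is forced.
Route from (3,2): right 2 to (3,4), up 1 to (2,4), left 3 to (2,1), up 1 to (1,1), right 1 to (1,2) — 8 moves in all.
Check: all required cells visited; 8 ≤ 8 moves.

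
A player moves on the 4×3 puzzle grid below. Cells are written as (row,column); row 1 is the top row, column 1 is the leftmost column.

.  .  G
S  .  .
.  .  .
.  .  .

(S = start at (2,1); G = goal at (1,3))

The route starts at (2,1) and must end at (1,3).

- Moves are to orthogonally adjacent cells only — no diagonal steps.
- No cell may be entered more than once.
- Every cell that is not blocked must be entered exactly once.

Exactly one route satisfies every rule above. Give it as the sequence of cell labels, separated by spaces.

(2,1) (1,1) (1,2) (2,2) (3,2) (3,1) (4,1) (4,2) (4,3) (3,3) (2,3) (1,3)

Need to visit all 12 open cells exactly once, starting at (2,1) and ending at (1,3).
Cell (1,1) has only two open neighbours ((2,1) and (1,2)), so the path must pass straight through it: one of those is the cell it's entered from and the other is where it exits.
Route from (2,1): up to (1,1), right to (1,2), 2× down (reaching (3,2)), left to (3,1), down to (4,1), 2× right (reaching (4,3)), 3× up (reaching (1,3)) — 11 moves in all.
Check: all 12 open cells covered.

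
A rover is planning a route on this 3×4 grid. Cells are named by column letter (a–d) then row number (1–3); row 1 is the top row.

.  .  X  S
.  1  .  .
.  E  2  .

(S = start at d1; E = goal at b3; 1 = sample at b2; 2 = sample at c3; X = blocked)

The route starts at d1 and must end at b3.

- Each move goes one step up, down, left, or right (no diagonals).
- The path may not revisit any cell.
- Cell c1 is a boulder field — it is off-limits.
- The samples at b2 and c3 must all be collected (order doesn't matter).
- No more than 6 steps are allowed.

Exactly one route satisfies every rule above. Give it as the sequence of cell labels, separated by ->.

d1 -> d2 -> d3 -> c3 -> c2 -> b2 -> b3

The budget equals the shortest possible length, so every move has to be on a shortest route through the required cells.
Route from d1: down 2 to d3, left 1 to c3, up 1 to c2, left 1 to b2, down 1 to b3 — 6 moves in all.
Check: all required cells visited; 6 ≤ 6 moves.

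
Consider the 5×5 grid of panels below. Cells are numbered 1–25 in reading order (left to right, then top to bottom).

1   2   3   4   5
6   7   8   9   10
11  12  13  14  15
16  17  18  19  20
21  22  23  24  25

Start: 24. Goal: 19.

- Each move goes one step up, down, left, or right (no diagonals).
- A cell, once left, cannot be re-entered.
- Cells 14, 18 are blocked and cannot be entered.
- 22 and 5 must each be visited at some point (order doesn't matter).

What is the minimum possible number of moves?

Any route passes through 22 and 5 in some order between 24 and 19. Summing Manhattan distances along each leg and taking the cheapest ordering (24 → 22 → 5 → 19) gives a lower bound of 2 + 7 + 4 = 13 moves.
A route of 13 moves achieves this: 24 → 23 → 22 → 17 → 12 → 7 → 2 → 3 → 4 → 5 → 10 → 15 → 20 → 19.
Since 13 matches the lower bound, it is optimal.

13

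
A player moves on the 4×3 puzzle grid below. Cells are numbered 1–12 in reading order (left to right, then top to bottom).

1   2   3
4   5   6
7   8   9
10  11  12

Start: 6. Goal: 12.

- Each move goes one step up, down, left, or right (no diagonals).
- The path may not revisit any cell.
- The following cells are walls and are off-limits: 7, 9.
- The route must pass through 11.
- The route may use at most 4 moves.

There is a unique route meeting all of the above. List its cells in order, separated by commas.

The budget equals the shortest possible length, so every move has to be on a shortest route through the required cells.
Route from 6: left to 5, 2× down (reaching 11), right to 12 — 4 moves in all.
Check: all required cells visited; 4 ≤ 4 moves.

6, 5, 8, 11, 12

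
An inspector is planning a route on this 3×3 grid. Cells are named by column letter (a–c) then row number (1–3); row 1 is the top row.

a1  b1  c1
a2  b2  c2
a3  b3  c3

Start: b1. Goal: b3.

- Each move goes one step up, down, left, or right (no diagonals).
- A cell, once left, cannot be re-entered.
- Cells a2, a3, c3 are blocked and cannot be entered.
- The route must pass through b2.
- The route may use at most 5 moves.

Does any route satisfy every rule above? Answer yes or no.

One route that works: b1 → b2 → b3.

yes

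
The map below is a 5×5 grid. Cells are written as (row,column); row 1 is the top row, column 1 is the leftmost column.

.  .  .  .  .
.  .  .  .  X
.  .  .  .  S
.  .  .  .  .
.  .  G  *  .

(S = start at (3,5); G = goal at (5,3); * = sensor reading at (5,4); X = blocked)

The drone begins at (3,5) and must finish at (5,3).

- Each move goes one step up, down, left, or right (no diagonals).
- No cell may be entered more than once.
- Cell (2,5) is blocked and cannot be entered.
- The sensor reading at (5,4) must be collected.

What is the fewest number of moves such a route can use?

Any route passes through (5,4) somewhere between (3,5) and (5,3). Summing Manhattan distances along the two legs ((3,5) → (5,4) → (5,3)) gives a lower bound of 3 + 1 = 4 moves.
A route of 4 moves achieves this: (3,5) → (4,5) → (5,5) → (5,4) → (5,3).
Since 4 matches the lower bound, it is optimal.

4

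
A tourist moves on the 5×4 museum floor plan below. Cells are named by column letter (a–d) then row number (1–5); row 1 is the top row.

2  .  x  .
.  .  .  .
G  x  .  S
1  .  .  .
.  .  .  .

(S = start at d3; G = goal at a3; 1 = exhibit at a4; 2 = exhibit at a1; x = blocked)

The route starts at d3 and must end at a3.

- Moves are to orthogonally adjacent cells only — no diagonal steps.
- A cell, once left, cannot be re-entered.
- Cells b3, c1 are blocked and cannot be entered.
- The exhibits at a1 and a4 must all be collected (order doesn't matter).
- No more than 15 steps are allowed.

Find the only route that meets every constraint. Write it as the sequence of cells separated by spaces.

The budget equals the shortest possible length, so every move has to be on a shortest route through the required cells.
Route from d3: down 2 to d5, left 3 to a5, up 1 to a4, right 2 to c4, up 2 to c2, left 1 to b2, up 1 to b1, left 1 to a1, down 2 to a3 — 15 moves in all.
Check: all required cells visited; 15 ≤ 15 moves.

d3 d4 d5 c5 b5 a5 a4 b4 c4 c3 c2 b2 b1 a1 a2 a3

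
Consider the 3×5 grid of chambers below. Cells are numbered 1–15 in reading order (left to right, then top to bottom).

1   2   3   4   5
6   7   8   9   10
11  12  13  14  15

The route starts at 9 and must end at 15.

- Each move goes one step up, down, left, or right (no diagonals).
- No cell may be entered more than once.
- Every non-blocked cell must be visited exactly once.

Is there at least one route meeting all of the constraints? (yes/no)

yes

One route that works: 9 → 14 → 13 → 8 → 7 → 12 → 11 → 6 → 1 → 2 → 3 → 4 → 5 → 10 → 15.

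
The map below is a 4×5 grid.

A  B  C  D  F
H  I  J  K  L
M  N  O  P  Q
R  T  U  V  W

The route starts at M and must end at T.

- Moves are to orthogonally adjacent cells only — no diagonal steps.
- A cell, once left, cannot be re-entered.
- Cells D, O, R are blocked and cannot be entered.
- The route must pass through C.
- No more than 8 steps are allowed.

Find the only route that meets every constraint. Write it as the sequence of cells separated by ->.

The 8-move cap with required stops at C leaves no slack for detours.
Route from M: up 2 to A, right 2 to C, down 1 to J, left 1 to I, down 2 to T — 8 moves in all.
Check: all required cells visited; 8 ≤ 8 moves.

M -> H -> A -> B -> C -> J -> I -> N -> T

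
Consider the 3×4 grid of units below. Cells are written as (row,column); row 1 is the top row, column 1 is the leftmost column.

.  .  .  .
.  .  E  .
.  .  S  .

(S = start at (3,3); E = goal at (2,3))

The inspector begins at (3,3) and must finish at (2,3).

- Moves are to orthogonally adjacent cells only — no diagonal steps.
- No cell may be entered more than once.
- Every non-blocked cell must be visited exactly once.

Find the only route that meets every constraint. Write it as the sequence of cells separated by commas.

(3,3), (3,4), (2,4), (1,4), (1,3), (1,2), (1,1), (2,1), (3,1), (3,2), (2,2), (2,3)

Need to visit all 12 open cells exactly once, starting at (3,3) and ending at (2,3).
Cell (3,4) has only two open neighbours ((2,4) and (3,3)), so the path must pass straight through it: one of those is the cell it's entered from and the other is where it exits.
Route from (3,3): right to (3,4), 2× up (reaching (1,4)), 3× left (reaching (1,1)), 2× down (reaching (3,1)), right to (3,2), up to (2,2), right to (2,3) — 11 moves in all.
Check: all 12 open cells covered.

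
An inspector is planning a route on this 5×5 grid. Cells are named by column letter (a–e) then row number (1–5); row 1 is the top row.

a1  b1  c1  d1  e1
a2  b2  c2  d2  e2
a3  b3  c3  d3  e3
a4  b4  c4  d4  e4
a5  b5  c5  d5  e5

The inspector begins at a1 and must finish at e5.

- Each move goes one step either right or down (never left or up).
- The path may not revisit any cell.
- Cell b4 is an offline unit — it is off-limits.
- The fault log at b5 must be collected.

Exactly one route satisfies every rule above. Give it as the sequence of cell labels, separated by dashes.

a1 - a2 - a3 - a4 - a5 - b5 - c5 - d5 - e5

Moves only go right or down, so the column and row indices never decrease.
Route from a1: 4× down (reaching a5), 4× right (reaching e5) — 8 moves in all.
Check: all required cells visited.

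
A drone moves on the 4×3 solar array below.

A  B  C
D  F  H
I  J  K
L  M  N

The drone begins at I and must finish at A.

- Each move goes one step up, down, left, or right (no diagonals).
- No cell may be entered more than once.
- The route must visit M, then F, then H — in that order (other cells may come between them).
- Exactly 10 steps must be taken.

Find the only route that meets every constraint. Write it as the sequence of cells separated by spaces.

The waypoints must appear in the order M, F, H, with no cell reused.
Route from I: down to L, 2× right (reaching N), up to K, left to J, up to F, right to H, up to C, 2× left (reaching A) — 10 moves in all.
Check: order respected (M at step 2, F at step 6, H at step 7); 10 moves as required.

I L M N K J F H C B A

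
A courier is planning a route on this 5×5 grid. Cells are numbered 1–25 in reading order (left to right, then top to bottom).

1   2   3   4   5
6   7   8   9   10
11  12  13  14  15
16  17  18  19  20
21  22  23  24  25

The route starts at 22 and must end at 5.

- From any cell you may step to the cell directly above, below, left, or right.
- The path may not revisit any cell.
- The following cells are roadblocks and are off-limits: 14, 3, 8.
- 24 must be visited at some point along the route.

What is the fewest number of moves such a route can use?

7

Any route passes through 24 somewhere between 22 and 5. Summing Manhattan distances along the two legs (22 → 24 → 5) gives a lower bound of 2 + 5 = 7 moves.
A route of 7 moves achieves this: 22 → 23 → 24 → 19 → 20 → 15 → 10 → 5.
Since 7 matches the lower bound, it is optimal.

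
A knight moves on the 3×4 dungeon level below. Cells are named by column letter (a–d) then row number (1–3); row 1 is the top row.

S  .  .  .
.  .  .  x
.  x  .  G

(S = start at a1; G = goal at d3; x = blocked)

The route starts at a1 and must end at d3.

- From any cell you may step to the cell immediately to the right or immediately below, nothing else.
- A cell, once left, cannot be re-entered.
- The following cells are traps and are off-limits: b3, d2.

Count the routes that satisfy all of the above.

A right/down-only route from a1 to d3 makes exactly 2 down-moves and 3 right-moves in some order.
With no other constraints that would be C(5,2) = 10 routes.
Subtract routes through each blocked cell (inclusion–exclusion for overlaps): − through d2: 4 − through b3: 3 → 3.
That gives 3 routes.

3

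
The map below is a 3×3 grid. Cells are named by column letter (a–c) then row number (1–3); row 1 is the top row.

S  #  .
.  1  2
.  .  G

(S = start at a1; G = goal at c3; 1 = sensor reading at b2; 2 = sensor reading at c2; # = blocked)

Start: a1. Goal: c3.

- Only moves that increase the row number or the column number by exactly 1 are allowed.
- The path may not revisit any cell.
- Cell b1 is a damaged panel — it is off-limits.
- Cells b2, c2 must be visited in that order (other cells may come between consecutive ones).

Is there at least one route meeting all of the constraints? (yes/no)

One route that works: a1 → a2 → b2 → c2 → c3.

yes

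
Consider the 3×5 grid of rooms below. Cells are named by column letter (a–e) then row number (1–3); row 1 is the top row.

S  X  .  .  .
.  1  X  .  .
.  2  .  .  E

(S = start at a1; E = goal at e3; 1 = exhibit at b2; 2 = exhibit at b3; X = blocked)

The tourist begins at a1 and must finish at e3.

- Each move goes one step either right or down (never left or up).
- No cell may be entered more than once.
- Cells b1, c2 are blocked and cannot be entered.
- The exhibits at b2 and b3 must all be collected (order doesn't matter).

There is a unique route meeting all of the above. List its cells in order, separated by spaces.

a1 a2 b2 b3 c3 d3 e3

Moves only go right or down, so the column and row indices never decrease.
Route from a1: down to a2, right to b2, down to b3, 3× right (reaching e3) — 6 moves in all.
Check: all required cells visited.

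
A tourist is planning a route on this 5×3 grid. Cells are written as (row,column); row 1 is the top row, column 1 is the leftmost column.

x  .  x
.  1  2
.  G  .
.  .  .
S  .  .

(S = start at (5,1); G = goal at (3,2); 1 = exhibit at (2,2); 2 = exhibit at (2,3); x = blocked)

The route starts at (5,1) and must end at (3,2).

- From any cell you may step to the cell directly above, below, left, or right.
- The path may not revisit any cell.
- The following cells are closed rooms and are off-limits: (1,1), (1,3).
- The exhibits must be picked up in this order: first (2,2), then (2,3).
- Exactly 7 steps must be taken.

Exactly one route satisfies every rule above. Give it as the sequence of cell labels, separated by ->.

(5,1) -> (4,1) -> (3,1) -> (2,1) -> (2,2) -> (2,3) -> (3,3) -> (3,2)

The waypoints must appear in the order (2,2), (2,3), with no cell reused.
Route from (5,1): 3× up (reaching (2,1)), 2× right (reaching (2,3)), down to (3,3), left to (3,2) — 7 moves in all.
Check: order respected (1 at step 4, 2 at step 5); 7 moves as required.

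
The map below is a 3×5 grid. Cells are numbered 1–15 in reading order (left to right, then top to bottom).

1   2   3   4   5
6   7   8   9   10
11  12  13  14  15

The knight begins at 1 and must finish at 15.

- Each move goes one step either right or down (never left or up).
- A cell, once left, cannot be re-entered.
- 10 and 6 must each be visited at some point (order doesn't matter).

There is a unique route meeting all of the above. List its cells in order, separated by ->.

Moves only go right or down, so the column and row indices never decrease.
Route from 1: down to 6, 4× right (reaching 10), down to 15 — 6 moves in all.
Check: all required cells visited.

1 -> 6 -> 7 -> 8 -> 9 -> 10 -> 15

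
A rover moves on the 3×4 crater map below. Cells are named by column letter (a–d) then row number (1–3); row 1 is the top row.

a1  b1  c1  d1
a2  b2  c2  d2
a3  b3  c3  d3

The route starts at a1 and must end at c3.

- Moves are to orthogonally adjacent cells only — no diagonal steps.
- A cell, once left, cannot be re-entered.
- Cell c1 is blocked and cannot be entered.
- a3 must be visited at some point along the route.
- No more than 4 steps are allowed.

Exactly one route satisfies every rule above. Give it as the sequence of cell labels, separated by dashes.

a1 - a2 - a3 - b3 - c3

The budget equals the shortest possible length, so every move has to be on a shortest route through the required cells.
Route from a1: down 2 to a3, right 2 to c3 — 4 moves in all.
Check: all required cells visited; 4 ≤ 4 moves.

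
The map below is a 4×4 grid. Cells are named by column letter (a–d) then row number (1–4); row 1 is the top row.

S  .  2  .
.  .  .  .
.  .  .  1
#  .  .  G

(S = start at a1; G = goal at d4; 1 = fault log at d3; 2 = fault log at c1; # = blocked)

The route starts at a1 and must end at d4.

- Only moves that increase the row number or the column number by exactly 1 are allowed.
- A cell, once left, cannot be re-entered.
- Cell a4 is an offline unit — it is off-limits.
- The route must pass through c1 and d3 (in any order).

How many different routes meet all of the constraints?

A right/down-only route from a1 to d4 makes exactly 3 down-moves and 3 right-moves in some order.
With no other constraints that would be C(6,3) = 20 routes.
A monotone route can only reach the required cells in the order c1, d3, so split there and multiply the segment counts (each segment already excludes blocked cells): a1→c1: 1; c1→d3: 3; d3→d4: 1; product = 3.
That gives 3 routes.

3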